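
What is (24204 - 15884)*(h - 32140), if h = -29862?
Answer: -515856640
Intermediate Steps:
(24204 - 15884)*(h - 32140) = (24204 - 15884)*(-29862 - 32140) = 8320*(-62002) = -515856640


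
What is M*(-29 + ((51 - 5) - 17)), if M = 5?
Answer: 0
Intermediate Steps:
M*(-29 + ((51 - 5) - 17)) = 5*(-29 + ((51 - 5) - 17)) = 5*(-29 + (46 - 17)) = 5*(-29 + 29) = 5*0 = 0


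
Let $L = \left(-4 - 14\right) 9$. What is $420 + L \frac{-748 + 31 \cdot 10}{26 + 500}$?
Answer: $\frac{145938}{263} \approx 554.9$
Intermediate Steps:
$L = -162$ ($L = \left(-18\right) 9 = -162$)
$420 + L \frac{-748 + 31 \cdot 10}{26 + 500} = 420 - 162 \frac{-748 + 31 \cdot 10}{26 + 500} = 420 - 162 \frac{-748 + 310}{526} = 420 - 162 \left(\left(-438\right) \frac{1}{526}\right) = 420 - - \frac{35478}{263} = 420 + \frac{35478}{263} = \frac{145938}{263}$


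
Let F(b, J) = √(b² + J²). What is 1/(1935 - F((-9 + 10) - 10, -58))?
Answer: 387/748156 + √3445/3740780 ≈ 0.00053296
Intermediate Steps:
F(b, J) = √(J² + b²)
1/(1935 - F((-9 + 10) - 10, -58)) = 1/(1935 - √((-58)² + ((-9 + 10) - 10)²)) = 1/(1935 - √(3364 + (1 - 10)²)) = 1/(1935 - √(3364 + (-9)²)) = 1/(1935 - √(3364 + 81)) = 1/(1935 - √3445)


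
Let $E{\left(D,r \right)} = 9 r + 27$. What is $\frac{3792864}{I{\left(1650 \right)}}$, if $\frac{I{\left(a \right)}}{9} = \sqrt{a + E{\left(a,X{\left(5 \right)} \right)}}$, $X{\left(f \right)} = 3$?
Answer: $\frac{316072 \sqrt{426}}{639} \approx 10209.0$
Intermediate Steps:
$E{\left(D,r \right)} = 27 + 9 r$
$I{\left(a \right)} = 9 \sqrt{54 + a}$ ($I{\left(a \right)} = 9 \sqrt{a + \left(27 + 9 \cdot 3\right)} = 9 \sqrt{a + \left(27 + 27\right)} = 9 \sqrt{a + 54} = 9 \sqrt{54 + a}$)
$\frac{3792864}{I{\left(1650 \right)}} = \frac{3792864}{9 \sqrt{54 + 1650}} = \frac{3792864}{9 \sqrt{1704}} = \frac{3792864}{9 \cdot 2 \sqrt{426}} = \frac{3792864}{18 \sqrt{426}} = 3792864 \frac{\sqrt{426}}{7668} = \frac{316072 \sqrt{426}}{639}$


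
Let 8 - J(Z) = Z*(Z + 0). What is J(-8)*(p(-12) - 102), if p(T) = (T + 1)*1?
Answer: 6328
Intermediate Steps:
p(T) = 1 + T (p(T) = (1 + T)*1 = 1 + T)
J(Z) = 8 - Z**2 (J(Z) = 8 - Z*(Z + 0) = 8 - Z*Z = 8 - Z**2)
J(-8)*(p(-12) - 102) = (8 - 1*(-8)**2)*((1 - 12) - 102) = (8 - 1*64)*(-11 - 102) = (8 - 64)*(-113) = -56*(-113) = 6328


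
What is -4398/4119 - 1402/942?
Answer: -1652959/646683 ≈ -2.5561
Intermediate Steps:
-4398/4119 - 1402/942 = -4398*1/4119 - 1402*1/942 = -1466/1373 - 701/471 = -1652959/646683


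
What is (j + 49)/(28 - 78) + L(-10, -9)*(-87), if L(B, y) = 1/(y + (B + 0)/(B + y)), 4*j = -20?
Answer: 37783/4025 ≈ 9.3871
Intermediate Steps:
j = -5 (j = (1/4)*(-20) = -5)
L(B, y) = 1/(y + B/(B + y))
(j + 49)/(28 - 78) + L(-10, -9)*(-87) = (-5 + 49)/(28 - 78) + ((-10 - 9)/(-10 + (-9)**2 - 10*(-9)))*(-87) = 44/(-50) + (-19/(-10 + 81 + 90))*(-87) = 44*(-1/50) + (-19/161)*(-87) = -22/25 + ((1/161)*(-19))*(-87) = -22/25 - 19/161*(-87) = -22/25 + 1653/161 = 37783/4025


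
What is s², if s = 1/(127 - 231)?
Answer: 1/10816 ≈ 9.2456e-5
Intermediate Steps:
s = -1/104 (s = 1/(-104) = -1/104 ≈ -0.0096154)
s² = (-1/104)² = 1/10816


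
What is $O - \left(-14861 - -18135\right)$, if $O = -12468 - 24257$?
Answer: $-39999$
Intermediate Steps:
$O = -36725$
$O - \left(-14861 - -18135\right) = -36725 - \left(-14861 - -18135\right) = -36725 - \left(-14861 + 18135\right) = -36725 - 3274 = -39999$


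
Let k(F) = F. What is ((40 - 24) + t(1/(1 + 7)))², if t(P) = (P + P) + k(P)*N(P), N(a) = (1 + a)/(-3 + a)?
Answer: 8886361/33856 ≈ 262.48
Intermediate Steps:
N(a) = (1 + a)/(-3 + a)
t(P) = 2*P + P*(1 + P)/(-3 + P) (t(P) = (P + P) + P*((1 + P)/(-3 + P)) = 2*P + P*(1 + P)/(-3 + P))
((40 - 24) + t(1/(1 + 7)))² = ((40 - 24) + (-5 + 3/(1 + 7))/((1 + 7)*(-3 + 1/(1 + 7))))² = (16 + (-5 + 3/8)/(8*(-3 + 1/8)))² = (16 + (-5 + 3*(⅛))/(8*(-3 + ⅛)))² = (16 + (-5 + 3/8)/(8*(-23/8)))² = (16 + (⅛)*(-8/23)*(-37/8))² = (16 + 37/184)² = (2981/184)² = 8886361/33856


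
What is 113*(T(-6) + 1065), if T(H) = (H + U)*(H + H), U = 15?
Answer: 108141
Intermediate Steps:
T(H) = 2*H*(15 + H) (T(H) = (H + 15)*(H + H) = (15 + H)*(2*H) = 2*H*(15 + H))
113*(T(-6) + 1065) = 113*(2*(-6)*(15 - 6) + 1065) = 113*(2*(-6)*9 + 1065) = 113*(-108 + 1065) = 113*957 = 108141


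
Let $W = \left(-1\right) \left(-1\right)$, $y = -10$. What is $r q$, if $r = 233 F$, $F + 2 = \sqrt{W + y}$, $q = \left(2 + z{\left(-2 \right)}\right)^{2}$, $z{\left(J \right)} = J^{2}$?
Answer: $-16776 + 25164 i \approx -16776.0 + 25164.0 i$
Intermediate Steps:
$W = 1$
$q = 36$ ($q = \left(2 + \left(-2\right)^{2}\right)^{2} = \left(2 + 4\right)^{2} = 6^{2} = 36$)
$F = -2 + 3 i$ ($F = -2 + \sqrt{1 - 10} = -2 + \sqrt{-9} = -2 + 3 i \approx -2.0 + 3.0 i$)
$r = -466 + 699 i$ ($r = 233 \left(-2 + 3 i\right) = -466 + 699 i \approx -466.0 + 699.0 i$)
$r q = \left(-466 + 699 i\right) 36 = -16776 + 25164 i$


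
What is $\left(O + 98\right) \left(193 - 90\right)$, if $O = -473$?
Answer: $-38625$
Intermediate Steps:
$\left(O + 98\right) \left(193 - 90\right) = \left(-473 + 98\right) \left(193 - 90\right) = \left(-375\right) 103 = -38625$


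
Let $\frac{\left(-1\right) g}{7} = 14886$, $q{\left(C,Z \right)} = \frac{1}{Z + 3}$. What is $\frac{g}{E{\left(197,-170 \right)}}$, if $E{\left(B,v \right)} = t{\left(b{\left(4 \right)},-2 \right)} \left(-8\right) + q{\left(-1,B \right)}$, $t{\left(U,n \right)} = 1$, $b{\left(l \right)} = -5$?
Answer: $\frac{6946800}{533} \approx 13033.0$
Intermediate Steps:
$q{\left(C,Z \right)} = \frac{1}{3 + Z}$
$E{\left(B,v \right)} = -8 + \frac{1}{3 + B}$ ($E{\left(B,v \right)} = 1 \left(-8\right) + \frac{1}{3 + B} = -8 + \frac{1}{3 + B}$)
$g = -104202$ ($g = \left(-7\right) 14886 = -104202$)
$\frac{g}{E{\left(197,-170 \right)}} = - \frac{104202}{\frac{1}{3 + 197} \left(-23 - 1576\right)} = - \frac{104202}{\frac{1}{200} \left(-23 - 1576\right)} = - \frac{104202}{\frac{1}{200} \left(-1599\right)} = - \frac{104202}{- \frac{1599}{200}} = \left(-104202\right) \left(- \frac{200}{1599}\right) = \frac{6946800}{533}$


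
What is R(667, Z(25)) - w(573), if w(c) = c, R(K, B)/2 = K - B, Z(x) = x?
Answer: 711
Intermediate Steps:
R(K, B) = -2*B + 2*K (R(K, B) = 2*(K - B) = -2*B + 2*K)
R(667, Z(25)) - w(573) = (-2*25 + 2*667) - 1*573 = (-50 + 1334) - 573 = 1284 - 573 = 711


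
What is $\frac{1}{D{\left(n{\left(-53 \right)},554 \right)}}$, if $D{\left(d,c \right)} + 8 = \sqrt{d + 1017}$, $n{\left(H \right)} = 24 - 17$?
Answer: $\frac{1}{24} \approx 0.041667$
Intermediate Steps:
$n{\left(H \right)} = 7$ ($n{\left(H \right)} = 24 - 17 = 7$)
$D{\left(d,c \right)} = -8 + \sqrt{1017 + d}$ ($D{\left(d,c \right)} = -8 + \sqrt{d + 1017} = -8 + \sqrt{1017 + d}$)
$\frac{1}{D{\left(n{\left(-53 \right)},554 \right)}} = \frac{1}{-8 + \sqrt{1017 + 7}} = \frac{1}{-8 + \sqrt{1024}} = \frac{1}{-8 + 32} = \frac{1}{24}$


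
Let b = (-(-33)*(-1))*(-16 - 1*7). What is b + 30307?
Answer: 31066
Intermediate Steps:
b = 759 (b = (-33*1)*(-16 - 7) = -33*(-23) = 759)
b + 30307 = 759 + 30307 = 31066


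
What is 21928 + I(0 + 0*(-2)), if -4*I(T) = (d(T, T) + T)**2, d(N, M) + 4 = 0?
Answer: 21924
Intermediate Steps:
d(N, M) = -4 (d(N, M) = -4 + 0 = -4)
I(T) = -(-4 + T)**2/4
21928 + I(0 + 0*(-2)) = 21928 - (-4 + (0 + 0*(-2)))**2/4 = 21928 - (-4 + (0 + 0))**2/4 = 21928 - (-4 + 0)**2/4 = 21928 - 1/4*(-4)**2 = 21928 - 1/4*16 = 21928 - 4 = 21924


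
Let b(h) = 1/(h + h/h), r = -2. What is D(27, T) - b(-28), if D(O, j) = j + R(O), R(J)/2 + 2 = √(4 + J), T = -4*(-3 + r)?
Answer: 433/27 + 2*√31 ≈ 27.173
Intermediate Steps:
b(h) = 1/(1 + h) (b(h) = 1/(h + 1) = 1/(1 + h))
T = 20 (T = -4*(-3 - 2) = -4*(-5) = 20)
R(J) = -4 + 2*√(4 + J)
D(O, j) = -4 + j + 2*√(4 + O) (D(O, j) = j + (-4 + 2*√(4 + O)) = -4 + j + 2*√(4 + O))
D(27, T) - b(-28) = (-4 + 20 + 2*√(4 + 27)) - 1/(1 - 28) = (-4 + 20 + 2*√31) - 1/(-27) = (16 + 2*√31) - 1*(-1/27) = (16 + 2*√31) + 1/27 = 433/27 + 2*√31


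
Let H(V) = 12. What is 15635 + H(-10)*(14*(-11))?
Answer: 13787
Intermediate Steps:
15635 + H(-10)*(14*(-11)) = 15635 + 12*(14*(-11)) = 15635 + 12*(-154) = 15635 - 1848 = 13787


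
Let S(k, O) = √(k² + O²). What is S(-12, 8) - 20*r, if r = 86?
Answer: -1720 + 4*√13 ≈ -1705.6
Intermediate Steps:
S(k, O) = √(O² + k²)
S(-12, 8) - 20*r = √(8² + (-12)²) - 20*86 = √(64 + 144) - 1720 = √208 - 1720 = 4*√13 - 1720 = -1720 + 4*√13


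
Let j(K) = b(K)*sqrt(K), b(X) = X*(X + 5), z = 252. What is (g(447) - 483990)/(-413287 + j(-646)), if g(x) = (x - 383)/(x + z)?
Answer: 8224628786206/4561535322108195 + 8240529306668*I*sqrt(646)/4561535322108195 ≈ 0.001803 + 0.045916*I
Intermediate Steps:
b(X) = X*(5 + X)
j(K) = K**(3/2)*(5 + K) (j(K) = (K*(5 + K))*sqrt(K) = K**(3/2)*(5 + K))
g(x) = (-383 + x)/(252 + x) (g(x) = (x - 383)/(x + 252) = (-383 + x)/(252 + x))
(g(447) - 483990)/(-413287 + j(-646)) = ((-383 + 447)/(252 + 447) - 483990)/(-413287 + (-646)**(3/2)*(5 - 646)) = (64/699 - 483990)/(-413287 - 646*I*sqrt(646)*(-641)) = ((1/699)*64 - 483990)/(-413287 + 414086*I*sqrt(646)) = (64/699 - 483990)/(-413287 + 414086*I*sqrt(646)) = -338308946/(699*(-413287 + 414086*I*sqrt(646)))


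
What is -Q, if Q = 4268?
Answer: -4268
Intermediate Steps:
-Q = -1*4268 = -4268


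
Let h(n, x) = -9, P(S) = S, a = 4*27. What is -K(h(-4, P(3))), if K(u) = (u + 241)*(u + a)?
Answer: -22968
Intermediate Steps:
a = 108
K(u) = (108 + u)*(241 + u) (K(u) = (u + 241)*(u + 108) = (241 + u)*(108 + u) = (108 + u)*(241 + u))
-K(h(-4, P(3))) = -(26028 + (-9)² + 349*(-9)) = -(26028 + 81 - 3141) = -1*22968 = -22968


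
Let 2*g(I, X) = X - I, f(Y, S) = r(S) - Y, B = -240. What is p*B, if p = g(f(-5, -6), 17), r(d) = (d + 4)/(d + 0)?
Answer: -1400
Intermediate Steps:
r(d) = (4 + d)/d
f(Y, S) = -Y + (4 + S)/S (f(Y, S) = (4 + S)/S - Y = -Y + (4 + S)/S)
g(I, X) = X/2 - I/2 (g(I, X) = (X - I)/2 = X/2 - I/2)
p = 35/6 (p = (1/2)*17 - (1 - 1*(-5) + 4/(-6))/2 = 17/2 - (1 + 5 + 4*(-1/6))/2 = 17/2 - (1 + 5 - 2/3)/2 = 17/2 - 1/2*16/3 = 17/2 - 8/3 = 35/6 ≈ 5.8333)
p*B = (35/6)*(-240) = -1400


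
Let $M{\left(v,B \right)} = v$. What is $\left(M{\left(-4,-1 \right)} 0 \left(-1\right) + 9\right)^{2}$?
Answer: $81$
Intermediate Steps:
$\left(M{\left(-4,-1 \right)} 0 \left(-1\right) + 9\right)^{2} = \left(- 4 \cdot 0 \left(-1\right) + 9\right)^{2} = \left(\left(-4\right) 0 + 9\right)^{2} = \left(0 + 9\right)^{2} = 9^{2} = 81$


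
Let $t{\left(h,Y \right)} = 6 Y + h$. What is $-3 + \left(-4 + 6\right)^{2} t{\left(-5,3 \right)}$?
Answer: $49$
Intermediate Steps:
$t{\left(h,Y \right)} = h + 6 Y$
$-3 + \left(-4 + 6\right)^{2} t{\left(-5,3 \right)} = -3 + \left(-4 + 6\right)^{2} \left(-5 + 6 \cdot 3\right) = -3 + 2^{2} \left(-5 + 18\right) = -3 + 4 \cdot 13 = -3 + 52 = 49$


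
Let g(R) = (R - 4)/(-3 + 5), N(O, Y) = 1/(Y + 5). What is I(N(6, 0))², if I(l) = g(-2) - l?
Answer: 256/25 ≈ 10.240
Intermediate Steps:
N(O, Y) = 1/(5 + Y)
g(R) = -2 + R/2 (g(R) = (-4 + R)/2 = (-4 + R)*(½) = -2 + R/2)
I(l) = -3 - l (I(l) = (-2 + (½)*(-2)) - l = (-2 - 1) - l = -3 - l)
I(N(6, 0))² = (-3 - 1/(5 + 0))² = (-3 - 1/5)² = (-3 - 1*⅕)² = (-3 - ⅕)² = (-16/5)² = 256/25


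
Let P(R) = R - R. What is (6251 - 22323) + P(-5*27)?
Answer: -16072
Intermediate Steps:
P(R) = 0
(6251 - 22323) + P(-5*27) = (6251 - 22323) + 0 = -16072 + 0 = -16072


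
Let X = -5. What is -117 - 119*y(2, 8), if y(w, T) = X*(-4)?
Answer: -2497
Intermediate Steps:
y(w, T) = 20 (y(w, T) = -5*(-4) = 20)
-117 - 119*y(2, 8) = -117 - 119*20 = -117 - 2380 = -2497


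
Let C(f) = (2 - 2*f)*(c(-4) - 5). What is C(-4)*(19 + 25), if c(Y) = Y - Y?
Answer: -2200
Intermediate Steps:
c(Y) = 0
C(f) = -10 + 10*f (C(f) = (2 - 2*f)*(0 - 5) = (2 - 2*f)*(-5) = -10 + 10*f)
C(-4)*(19 + 25) = (-10 + 10*(-4))*(19 + 25) = (-10 - 40)*44 = -50*44 = -2200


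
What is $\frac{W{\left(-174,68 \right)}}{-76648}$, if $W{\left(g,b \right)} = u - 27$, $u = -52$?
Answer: $\frac{79}{76648} \approx 0.0010307$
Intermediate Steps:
$W{\left(g,b \right)} = -79$ ($W{\left(g,b \right)} = -52 - 27 = -79$)
$\frac{W{\left(-174,68 \right)}}{-76648} = - \frac{79}{-76648} = \left(-79\right) \left(- \frac{1}{76648}\right) = \frac{79}{76648}$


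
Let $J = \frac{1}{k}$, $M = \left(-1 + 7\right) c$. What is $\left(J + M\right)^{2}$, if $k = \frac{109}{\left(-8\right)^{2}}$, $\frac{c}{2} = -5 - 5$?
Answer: $\frac{169416256}{11881} \approx 14259.0$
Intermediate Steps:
$c = -20$ ($c = 2 \left(-5 - 5\right) = 2 \left(-10\right) = -20$)
$k = \frac{109}{64} \approx 1.7031$
$M = -120$ ($M = \left(-1 + 7\right) \left(-20\right) = 6 \left(-20\right) = -120$)
$J = \frac{64}{109}$ ($J = \frac{1}{\frac{109}{64}} = \frac{64}{109} \approx 0.58716$)
$\left(J + M\right)^{2} = \left(\frac{64}{109} - 120\right)^{2} = \left(- \frac{13016}{109}\right)^{2} = \frac{169416256}{11881}$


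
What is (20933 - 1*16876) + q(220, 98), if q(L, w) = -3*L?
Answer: 3397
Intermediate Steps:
(20933 - 1*16876) + q(220, 98) = (20933 - 1*16876) - 3*220 = (20933 - 16876) - 660 = 4057 - 660 = 3397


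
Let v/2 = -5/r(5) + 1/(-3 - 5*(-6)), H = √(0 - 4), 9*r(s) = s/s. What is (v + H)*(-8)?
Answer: 2159/3 - 16*I ≈ 719.67 - 16.0*I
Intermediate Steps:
r(s) = ⅑ (r(s) = (s/s)/9 = (⅑)*1 = ⅑)
H = 2*I (H = √(-4) = 2*I ≈ 2.0*I)
v = -2159/24 (v = 2*(-5/⅑ + 1/(-3 - 5*(-6))) = 2*(-5*9 - ⅙/(-8)) = 2*(-45 - ⅛*(-⅙)) = 2*(-45 + 1/48) = 2*(-2159/48) = -2159/24 ≈ -89.958)
(v + H)*(-8) = (-2159/24 + 2*I)*(-8) = 2159/3 - 16*I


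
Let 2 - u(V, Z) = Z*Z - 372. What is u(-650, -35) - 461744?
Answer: -462595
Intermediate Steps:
u(V, Z) = 374 - Z² (u(V, Z) = 2 - (Z*Z - 372) = 2 - (Z² - 372) = 2 - (-372 + Z²) = 2 + (372 - Z²) = 374 - Z²)
u(-650, -35) - 461744 = (374 - 1*(-35)²) - 461744 = (374 - 1*1225) - 461744 = (374 - 1225) - 461744 = -851 - 461744 = -462595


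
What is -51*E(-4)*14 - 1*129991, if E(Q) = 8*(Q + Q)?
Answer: -84295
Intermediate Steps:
E(Q) = 16*Q (E(Q) = 8*(2*Q) = 16*Q)
-51*E(-4)*14 - 1*129991 = -816*(-4)*14 - 1*129991 = -51*(-64)*14 - 129991 = 3264*14 - 129991 = 45696 - 129991 = -84295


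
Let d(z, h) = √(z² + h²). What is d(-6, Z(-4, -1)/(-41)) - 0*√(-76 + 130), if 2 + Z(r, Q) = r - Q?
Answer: √60541/41 ≈ 6.0012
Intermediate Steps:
Z(r, Q) = -2 + r - Q (Z(r, Q) = -2 + (r - Q) = -2 + r - Q)
d(z, h) = √(h² + z²)
d(-6, Z(-4, -1)/(-41)) - 0*√(-76 + 130) = √(((-2 - 4 - 1*(-1))/(-41))² + (-6)²) - 0*√(-76 + 130) = √(((-2 - 4 + 1)*(-1/41))² + 36) - 0*√54 = √((-5*(-1/41))² + 36) - 0*3*√6 = √((5/41)² + 36) - 1*0 = √(25/1681 + 36) + 0 = √(60541/1681) + 0 = √60541/41 + 0 = √60541/41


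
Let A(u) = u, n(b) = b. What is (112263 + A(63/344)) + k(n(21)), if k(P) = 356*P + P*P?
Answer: 41341983/344 ≈ 1.2018e+5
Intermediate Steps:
k(P) = P² + 356*P (k(P) = 356*P + P² = P² + 356*P)
(112263 + A(63/344)) + k(n(21)) = (112263 + 63/344) + 21*(356 + 21) = (112263 + 63*(1/344)) + 21*377 = (112263 + 63/344) + 7917 = 38618535/344 + 7917 = 41341983/344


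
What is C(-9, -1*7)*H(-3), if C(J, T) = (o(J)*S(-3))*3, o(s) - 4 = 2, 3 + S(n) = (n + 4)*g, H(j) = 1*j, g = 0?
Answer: 162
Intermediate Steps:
H(j) = j
S(n) = -3 (S(n) = -3 + (n + 4)*0 = -3 + (4 + n)*0 = -3 + 0 = -3)
o(s) = 6 (o(s) = 4 + 2 = 6)
C(J, T) = -54 (C(J, T) = (6*(-3))*3 = -18*3 = -54)
C(-9, -1*7)*H(-3) = -54*(-3) = 162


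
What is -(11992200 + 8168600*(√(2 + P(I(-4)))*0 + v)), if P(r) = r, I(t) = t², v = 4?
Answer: -44666600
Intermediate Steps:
-(11992200 + 8168600*(√(2 + P(I(-4)))*0 + v)) = -(11992200 + 8168600*(√(2 + (-4)²)*0 + 4)) = -(11992200 + 8168600*(√(2 + 16)*0 + 4)) = -(11992200 + 8168600*(√18*0 + 4)) = -(11992200 + 8168600*((3*√2)*0 + 4)) = -(11992200 + 8168600*(0 + 4)) = -86900/(1/(94*4 + 138)) = -86900/(1/(376 + 138)) = -86900/(1/514) = -86900/1/514 = -86900*514 = -44666600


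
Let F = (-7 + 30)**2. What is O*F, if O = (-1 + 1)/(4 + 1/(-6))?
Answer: 0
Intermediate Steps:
F = 529 (F = 23**2 = 529)
O = 0 (O = 0/(4 - 1/6) = 0/(23/6) = 0*(6/23) = 0)
O*F = 0*529 = 0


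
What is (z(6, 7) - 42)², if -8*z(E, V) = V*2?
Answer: 30625/16 ≈ 1914.1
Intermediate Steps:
z(E, V) = -V/4 (z(E, V) = -V*2/8 = -V/4)
(z(6, 7) - 42)² = (-¼*7 - 42)² = (-7/4 - 42)² = (-175/4)² = 30625/16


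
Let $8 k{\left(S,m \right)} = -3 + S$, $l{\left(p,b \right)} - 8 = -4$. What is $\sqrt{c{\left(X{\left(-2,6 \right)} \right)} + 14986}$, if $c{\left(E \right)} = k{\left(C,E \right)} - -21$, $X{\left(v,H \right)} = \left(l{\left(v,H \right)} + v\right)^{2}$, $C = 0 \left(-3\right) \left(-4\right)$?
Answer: $\frac{\sqrt{240106}}{4} \approx 122.5$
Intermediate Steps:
$C = 0$ ($C = 0 \left(-4\right) = 0$)
$l{\left(p,b \right)} = 4$ ($l{\left(p,b \right)} = 8 - 4 = 4$)
$k{\left(S,m \right)} = - \frac{3}{8} + \frac{S}{8}$ ($k{\left(S,m \right)} = \frac{-3 + S}{8} = - \frac{3}{8} + \frac{S}{8}$)
$X{\left(v,H \right)} = \left(4 + v\right)^{2}$
$c{\left(E \right)} = \frac{165}{8}$ ($c{\left(E \right)} = \left(- \frac{3}{8} + \frac{1}{8} \cdot 0\right) - -21 = \left(- \frac{3}{8} + 0\right) + 21 = - \frac{3}{8} + 21 = \frac{165}{8}$)
$\sqrt{c{\left(X{\left(-2,6 \right)} \right)} + 14986} = \sqrt{\frac{165}{8} + 14986} = \sqrt{\frac{120053}{8}} = \frac{\sqrt{240106}}{4}$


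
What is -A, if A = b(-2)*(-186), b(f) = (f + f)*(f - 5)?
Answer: 5208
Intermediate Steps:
b(f) = 2*f*(-5 + f) (b(f) = (2*f)*(-5 + f) = 2*f*(-5 + f))
A = -5208 (A = (2*(-2)*(-5 - 2))*(-186) = (2*(-2)*(-7))*(-186) = 28*(-186) = -5208)
-A = -1*(-5208) = 5208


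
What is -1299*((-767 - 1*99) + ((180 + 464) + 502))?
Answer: -363720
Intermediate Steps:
-1299*((-767 - 1*99) + ((180 + 464) + 502)) = -1299*((-767 - 99) + (644 + 502)) = -1299*(-866 + 1146) = -1299*280 = -363720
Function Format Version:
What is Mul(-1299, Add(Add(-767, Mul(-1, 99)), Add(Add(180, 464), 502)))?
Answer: -363720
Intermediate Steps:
Mul(-1299, Add(Add(-767, Mul(-1, 99)), Add(Add(180, 464), 502))) = Mul(-1299, Add(Add(-767, -99), Add(644, 502))) = Mul(-1299, Add(-866, 1146)) = Mul(-1299, 280) = -363720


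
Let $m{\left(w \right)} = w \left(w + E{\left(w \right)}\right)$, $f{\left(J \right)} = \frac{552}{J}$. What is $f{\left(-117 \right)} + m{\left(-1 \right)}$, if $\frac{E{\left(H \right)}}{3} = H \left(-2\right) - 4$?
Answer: $\frac{89}{39} \approx 2.2821$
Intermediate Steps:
$E{\left(H \right)} = -12 - 6 H$ ($E{\left(H \right)} = 3 \left(H \left(-2\right) - 4\right) = 3 \left(- 2 H - 4\right) = 3 \left(-4 - 2 H\right) = -12 - 6 H$)
$m{\left(w \right)} = w \left(-12 - 5 w\right)$ ($m{\left(w \right)} = w \left(w - \left(12 + 6 w\right)\right) = w \left(-12 - 5 w\right)$)
$f{\left(-117 \right)} + m{\left(-1 \right)} = \frac{552}{-117} - - (12 + 5 \left(-1\right)) = 552 \left(- \frac{1}{117}\right) - - (12 - 5) = - \frac{184}{39} - \left(-1\right) 7 = - \frac{184}{39} + 7 = \frac{89}{39}$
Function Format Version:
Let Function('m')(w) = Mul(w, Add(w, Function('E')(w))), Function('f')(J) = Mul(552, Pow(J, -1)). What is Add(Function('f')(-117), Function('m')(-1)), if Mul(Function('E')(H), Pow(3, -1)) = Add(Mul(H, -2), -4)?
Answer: Rational(89, 39) ≈ 2.2821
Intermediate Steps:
Function('E')(H) = Add(-12, Mul(-6, H)) (Function('E')(H) = Mul(3, Add(Mul(H, -2), -4)) = Mul(3, Add(Mul(-2, H), -4)) = Mul(3, Add(-4, Mul(-2, H))) = Add(-12, Mul(-6, H)))
Function('m')(w) = Mul(w, Add(-12, Mul(-5, w))) (Function('m')(w) = Mul(w, Add(w, Add(-12, Mul(-6, w)))) = Mul(w, Add(-12, Mul(-5, w))))
Add(Function('f')(-117), Function('m')(-1)) = Add(Mul(552, Pow(-117, -1)), Mul(-1, -1, Add(12, Mul(5, -1)))) = Add(Mul(552, Rational(-1, 117)), Mul(-1, -1, Add(12, -5))) = Add(Rational(-184, 39), Mul(-1, -1, 7)) = Add(Rational(-184, 39), 7) = Rational(89, 39)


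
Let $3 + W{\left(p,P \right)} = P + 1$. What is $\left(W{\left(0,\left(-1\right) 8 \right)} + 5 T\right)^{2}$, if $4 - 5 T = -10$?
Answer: $16$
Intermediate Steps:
$T = \frac{14}{5}$ ($T = \frac{4}{5} - -2 = \frac{4}{5} + 2 = \frac{14}{5} \approx 2.8$)
$W{\left(p,P \right)} = -2 + P$ ($W{\left(p,P \right)} = -3 + \left(P + 1\right) = -3 + \left(1 + P\right) = -2 + P$)
$\left(W{\left(0,\left(-1\right) 8 \right)} + 5 T\right)^{2} = \left(\left(-2 - 8\right) + 5 \cdot \frac{14}{5}\right)^{2} = \left(\left(-2 - 8\right) + 14\right)^{2} = \left(-10 + 14\right)^{2} = 4^{2} = 16$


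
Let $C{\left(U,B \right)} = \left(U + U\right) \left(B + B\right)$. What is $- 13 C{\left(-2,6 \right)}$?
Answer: $624$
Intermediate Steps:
$C{\left(U,B \right)} = 4 B U$ ($C{\left(U,B \right)} = 2 U 2 B = 4 B U$)
$- 13 C{\left(-2,6 \right)} = - 13 \cdot 4 \cdot 6 \left(-2\right) = \left(-13\right) \left(-48\right) = 624$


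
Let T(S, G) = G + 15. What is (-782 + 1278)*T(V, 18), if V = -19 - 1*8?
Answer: 16368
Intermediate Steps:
V = -27 (V = -19 - 8 = -27)
T(S, G) = 15 + G
(-782 + 1278)*T(V, 18) = (-782 + 1278)*(15 + 18) = 496*33 = 16368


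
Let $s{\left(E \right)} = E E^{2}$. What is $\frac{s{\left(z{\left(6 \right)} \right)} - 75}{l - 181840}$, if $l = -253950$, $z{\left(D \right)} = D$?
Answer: $- \frac{141}{435790} \approx -0.00032355$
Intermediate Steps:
$s{\left(E \right)} = E^{3}$
$\frac{s{\left(z{\left(6 \right)} \right)} - 75}{l - 181840} = \frac{6^{3} - 75}{-253950 - 181840} = \frac{216 - 75}{-435790} = 141 \left(- \frac{1}{435790}\right) = - \frac{141}{435790}$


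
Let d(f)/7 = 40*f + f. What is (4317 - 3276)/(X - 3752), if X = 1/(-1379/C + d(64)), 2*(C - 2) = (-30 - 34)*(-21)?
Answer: -12886177773/46444705382 ≈ -0.27745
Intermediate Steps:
d(f) = 287*f (d(f) = 7*(40*f + f) = 7*(41*f) = 287*f)
C = 674 (C = 2 + ((-30 - 34)*(-21))/2 = 2 + (-64*(-21))/2 = 2 + (1/2)*1344 = 2 + 672 = 674)
X = 674/12378653 (X = 1/(-1379/674 + 287*64) = 1/(-1379*1/674 + 18368) = 1/(-1379/674 + 18368) = 1/(12378653/674) = 674/12378653 ≈ 5.4449e-5)
(4317 - 3276)/(X - 3752) = (4317 - 3276)/(674/12378653 - 3752) = 1041/(-46444705382/12378653) = 1041*(-12378653/46444705382) = -12886177773/46444705382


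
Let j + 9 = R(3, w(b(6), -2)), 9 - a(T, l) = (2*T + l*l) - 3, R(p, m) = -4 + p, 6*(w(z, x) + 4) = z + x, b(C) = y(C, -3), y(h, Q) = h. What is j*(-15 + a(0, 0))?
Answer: 30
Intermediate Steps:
b(C) = C
w(z, x) = -4 + x/6 + z/6 (w(z, x) = -4 + (z + x)/6 = -4 + (x + z)/6 = -4 + (x/6 + z/6) = -4 + x/6 + z/6)
a(T, l) = 12 - l**2 - 2*T (a(T, l) = 9 - ((2*T + l*l) - 3) = 9 - ((2*T + l**2) - 3) = 9 - ((l**2 + 2*T) - 3) = 9 - (-3 + l**2 + 2*T) = 9 + (3 - l**2 - 2*T) = 12 - l**2 - 2*T)
j = -10 (j = -9 + (-4 + 3) = -9 - 1 = -10)
j*(-15 + a(0, 0)) = -10*(-15 + (12 - 1*0**2 - 2*0)) = -10*(-15 + (12 - 1*0 + 0)) = -10*(-15 + (12 + 0 + 0)) = -10*(-15 + 12) = -10*(-3) = 30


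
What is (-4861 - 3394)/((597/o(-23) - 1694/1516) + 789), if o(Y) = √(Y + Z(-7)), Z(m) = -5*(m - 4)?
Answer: -29895579578800/2802131104631 + 2831586414540*√2/2802131104631 ≈ -9.2398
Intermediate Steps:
Z(m) = 20 - 5*m (Z(m) = -5*(-4 + m) = 20 - 5*m)
o(Y) = √(55 + Y) (o(Y) = √(Y + (20 - 5*(-7))) = √(Y + (20 + 35)) = √(Y + 55) = √(55 + Y))
(-4861 - 3394)/((597/o(-23) - 1694/1516) + 789) = (-4861 - 3394)/((597/(√(55 - 23)) - 1694/1516) + 789) = -8255/((597/(√32) - 1694*1/1516) + 789) = -8255/((597/((4*√2)) - 847/758) + 789) = -8255/((597*(√2/8) - 847/758) + 789) = -8255/((597*√2/8 - 847/758) + 789) = -8255/((-847/758 + 597*√2/8) + 789) = -8255/(597215/758 + 597*√2/8)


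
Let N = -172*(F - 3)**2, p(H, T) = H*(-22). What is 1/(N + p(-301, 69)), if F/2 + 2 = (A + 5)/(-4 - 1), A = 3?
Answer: -25/281822 ≈ -8.8708e-5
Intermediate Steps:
p(H, T) = -22*H
F = -36/5 (F = -4 + 2*((3 + 5)/(-4 - 1)) = -4 + 2*(8/(-5)) = -4 + 2*(8*(-1/5)) = -4 + 2*(-8/5) = -4 - 16/5 = -36/5 ≈ -7.2000)
N = -447372/25 (N = -172*(-36/5 - 3)**2 = -172*(-51/5)**2 = -172*2601/25 = -447372/25 ≈ -17895.)
1/(N + p(-301, 69)) = 1/(-447372/25 - 22*(-301)) = 1/(-447372/25 + 6622) = 1/(-281822/25) = -25/281822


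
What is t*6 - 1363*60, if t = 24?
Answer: -81636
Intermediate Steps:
t*6 - 1363*60 = 24*6 - 1363*60 = 144 - 81780 = -81636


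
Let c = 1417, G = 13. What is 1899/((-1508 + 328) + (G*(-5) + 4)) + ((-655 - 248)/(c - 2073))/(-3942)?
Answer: -22428509/14653728 ≈ -1.5306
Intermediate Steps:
1899/((-1508 + 328) + (G*(-5) + 4)) + ((-655 - 248)/(c - 2073))/(-3942) = 1899/((-1508 + 328) + (13*(-5) + 4)) + ((-655 - 248)/(1417 - 2073))/(-3942) = 1899/(-1180 + (-65 + 4)) - 903/(-656)*(-1/3942) = 1899/(-1180 - 61) - 903*(-1/656)*(-1/3942) = 1899/(-1241) + (903/656)*(-1/3942) = 1899*(-1/1241) - 301/861984 = -1899/1241 - 301/861984 = -22428509/14653728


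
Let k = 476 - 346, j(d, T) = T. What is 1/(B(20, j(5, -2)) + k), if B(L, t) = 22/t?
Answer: 1/119 ≈ 0.0084034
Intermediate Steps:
k = 130
1/(B(20, j(5, -2)) + k) = 1/(22/(-2) + 130) = 1/(22*(-½) + 130) = 1/(-11 + 130) = 1/119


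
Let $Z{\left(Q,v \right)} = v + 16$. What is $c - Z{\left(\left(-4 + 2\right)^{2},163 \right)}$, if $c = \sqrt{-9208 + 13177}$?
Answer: $-116$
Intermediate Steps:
$Z{\left(Q,v \right)} = 16 + v$
$c = 63$ ($c = \sqrt{3969} = 63$)
$c - Z{\left(\left(-4 + 2\right)^{2},163 \right)} = 63 - \left(16 + 163\right) = 63 - 179 = -116$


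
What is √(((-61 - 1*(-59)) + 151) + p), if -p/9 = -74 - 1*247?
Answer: 7*√62 ≈ 55.118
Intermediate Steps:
p = 2889 (p = -9*(-74 - 1*247) = -9*(-74 - 247) = -9*(-321) = 2889)
√(((-61 - 1*(-59)) + 151) + p) = √(((-61 - 1*(-59)) + 151) + 2889) = √(((-61 + 59) + 151) + 2889) = √((-2 + 151) + 2889) = √(149 + 2889) = √3038 = 7*√62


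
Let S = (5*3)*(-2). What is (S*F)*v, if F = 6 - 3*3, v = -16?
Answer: -1440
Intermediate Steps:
S = -30 (S = 15*(-2) = -30)
F = -3 (F = 6 - 9 = -3)
(S*F)*v = -30*(-3)*(-16) = 90*(-16) = -1440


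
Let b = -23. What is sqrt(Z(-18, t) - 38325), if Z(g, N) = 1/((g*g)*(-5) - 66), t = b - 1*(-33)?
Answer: I*sqrt(108942493386)/1686 ≈ 195.77*I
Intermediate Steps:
t = 10 (t = -23 - 1*(-33) = -23 + 33 = 10)
Z(g, N) = 1/(-66 - 5*g**2) (Z(g, N) = 1/(g**2*(-5) - 66) = 1/(-5*g**2 - 66) = 1/(-66 - 5*g**2))
sqrt(Z(-18, t) - 38325) = sqrt(-1/(66 + 5*(-18)**2) - 38325) = sqrt(-1/(66 + 5*324) - 38325) = sqrt(-1/(66 + 1620) - 38325) = sqrt(-1/1686 - 38325) = sqrt(-64615951/1686) = I*sqrt(108942493386)/1686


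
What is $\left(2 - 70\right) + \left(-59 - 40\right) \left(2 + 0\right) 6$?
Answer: $-1256$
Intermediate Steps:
$\left(2 - 70\right) + \left(-59 - 40\right) \left(2 + 0\right) 6 = -68 + \left(-59 - 40\right) 2 \cdot 6 = -68 - 1188 = -1256$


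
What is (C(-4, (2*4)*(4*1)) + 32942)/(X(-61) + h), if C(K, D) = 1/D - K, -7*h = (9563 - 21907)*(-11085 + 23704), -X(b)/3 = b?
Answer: 7379911/4984646944 ≈ 0.0014805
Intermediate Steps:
X(b) = -3*b
h = 155768936/7 (h = -(9563 - 21907)*(-11085 + 23704)/7 = -(-12344)*12619/7 = -1/7*(-155768936) = 155768936/7 ≈ 2.2253e+7)
(C(-4, (2*4)*(4*1)) + 32942)/(X(-61) + h) = ((1/((2*4)*(4*1)) - 1*(-4)) + 32942)/(-3*(-61) + 155768936/7) = ((1/(8*4) + 4) + 32942)/(183 + 155768936/7) = ((1/32 + 4) + 32942)/(155770217/7) = ((1/32 + 4) + 32942)*(7/155770217) = (129/32 + 32942)*(7/155770217) = (1054273/32)*(7/155770217) = 7379911/4984646944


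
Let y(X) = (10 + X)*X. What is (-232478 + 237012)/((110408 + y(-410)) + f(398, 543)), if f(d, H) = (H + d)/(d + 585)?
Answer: 4456922/269744005 ≈ 0.016523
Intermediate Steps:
f(d, H) = (H + d)/(585 + d)
y(X) = X*(10 + X)
(-232478 + 237012)/((110408 + y(-410)) + f(398, 543)) = (-232478 + 237012)/((110408 - 410*(10 - 410)) + (543 + 398)/(585 + 398)) = 4534/((110408 - 410*(-400)) + 941/983) = 4534/((110408 + 164000) + (1/983)*941) = 4534/(274408 + 941/983) = 4534/(269744005/983) = 4534*(983/269744005) = 4456922/269744005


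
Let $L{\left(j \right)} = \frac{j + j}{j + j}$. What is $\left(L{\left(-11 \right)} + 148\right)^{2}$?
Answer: $22201$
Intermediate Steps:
$L{\left(j \right)} = 1$ ($L{\left(j \right)} = \frac{2 j}{2 j} = 2 j \frac{1}{2 j} = 1$)
$\left(L{\left(-11 \right)} + 148\right)^{2} = \left(1 + 148\right)^{2} = 149^{2} = 22201$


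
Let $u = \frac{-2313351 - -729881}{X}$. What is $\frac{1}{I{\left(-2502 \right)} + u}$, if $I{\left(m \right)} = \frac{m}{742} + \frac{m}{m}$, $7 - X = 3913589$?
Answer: $- \frac{725969461}{1428242395} \approx -0.5083$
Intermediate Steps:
$X = -3913582$ ($X = 7 - 3913589 = -3913582$)
$u = \frac{791735}{1956791}$ ($u = \frac{-2313351 - -729881}{-3913582} = \left(-2313351 + 729881\right) \left(- \frac{1}{3913582}\right) = \left(-1583470\right) \left(- \frac{1}{3913582}\right) = \frac{791735}{1956791} \approx 0.40461$)
$I{\left(m \right)} = 1 + \frac{m}{742}$ ($I{\left(m \right)} = m \frac{1}{742} + 1 = \frac{m}{742} + 1 = 1 + \frac{m}{742}$)
$\frac{1}{I{\left(-2502 \right)} + u} = \frac{1}{\left(1 + \frac{1}{742} \left(-2502\right)\right) + \frac{791735}{1956791}} = \frac{1}{\left(1 - \frac{1251}{371}\right) + \frac{791735}{1956791}} = \frac{1}{- \frac{880}{371} + \frac{791735}{1956791}} = \frac{1}{- \frac{1428242395}{725969461}} = - \frac{725969461}{1428242395}$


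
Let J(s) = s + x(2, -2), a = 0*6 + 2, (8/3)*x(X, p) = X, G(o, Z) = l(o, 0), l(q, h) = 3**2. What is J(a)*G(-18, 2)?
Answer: 99/4 ≈ 24.750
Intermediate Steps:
l(q, h) = 9
G(o, Z) = 9
x(X, p) = 3*X/8
a = 2 (a = 0 + 2 = 2)
J(s) = 3/4 + s (J(s) = s + (3/8)*2 = s + 3/4 = 3/4 + s)
J(a)*G(-18, 2) = (3/4 + 2)*9 = (11/4)*9 = 99/4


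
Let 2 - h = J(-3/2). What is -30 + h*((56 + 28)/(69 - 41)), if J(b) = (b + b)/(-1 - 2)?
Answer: -27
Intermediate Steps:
J(b) = -2*b/3 (J(b) = (2*b)/(-3) = (2*b)*(-1/3) = -2*b/3)
h = 1 (h = 2 - (-2)*(-3/2)/3 = 2 - (-2)*(-3*1/2)/3 = 2 - (-2)*(-3)/(3*2) = 2 - 1*1 = 2 - 1 = 1)
-30 + h*((56 + 28)/(69 - 41)) = -30 + 1*((56 + 28)/(69 - 41)) = -30 + 1*(84/28) = -30 + 1*(84*(1/28)) = -30 + 1*3 = -30 + 3 = -27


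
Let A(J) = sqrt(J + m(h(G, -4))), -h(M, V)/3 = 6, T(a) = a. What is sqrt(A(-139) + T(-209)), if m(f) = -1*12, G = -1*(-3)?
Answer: sqrt(-209 + I*sqrt(151)) ≈ 0.42481 + 14.463*I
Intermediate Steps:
G = 3
h(M, V) = -18 (h(M, V) = -3*6 = -18)
m(f) = -12
A(J) = sqrt(-12 + J) (A(J) = sqrt(J - 12) = sqrt(-12 + J))
sqrt(A(-139) + T(-209)) = sqrt(sqrt(-12 - 139) - 209) = sqrt(sqrt(-151) - 209) = sqrt(I*sqrt(151) - 209) = sqrt(-209 + I*sqrt(151))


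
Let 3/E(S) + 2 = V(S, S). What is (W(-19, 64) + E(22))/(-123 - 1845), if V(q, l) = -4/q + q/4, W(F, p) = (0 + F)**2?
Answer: -26419/143664 ≈ -0.18389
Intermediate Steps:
W(F, p) = F**2
V(q, l) = -4/q + q/4 (V(q, l) = -4/q + q*(1/4) = -4/q + q/4)
E(S) = 3/(-2 - 4/S + S/4) (E(S) = 3/(-2 + (-4/S + S/4)) = 3/(-2 - 4/S + S/4))
(W(-19, 64) + E(22))/(-123 - 1845) = ((-19)**2 - 12*22/(16 - 1*22*(-8 + 22)))/(-123 - 1845) = (361 - 12*22/(16 - 1*22*14))/(-1968) = (361 - 12*22/(16 - 308))*(-1/1968) = (361 - 12*22/(-292))*(-1/1968) = (361 - 12*22*(-1/292))*(-1/1968) = (361 + 66/73)*(-1/1968) = (26419/73)*(-1/1968) = -26419/143664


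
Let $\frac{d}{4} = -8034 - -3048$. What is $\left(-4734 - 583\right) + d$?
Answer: $-25261$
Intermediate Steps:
$d = -19944$ ($d = 4 \left(-8034 - -3048\right) = 4 \left(-8034 + 3048\right) = 4 \left(-4986\right) = -19944$)
$\left(-4734 - 583\right) + d = \left(-4734 - 583\right) - 19944 = -5317 - 19944 = -25261$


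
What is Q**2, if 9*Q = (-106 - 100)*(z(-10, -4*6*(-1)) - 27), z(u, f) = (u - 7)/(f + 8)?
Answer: 8234292049/20736 ≈ 3.9710e+5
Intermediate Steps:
z(u, f) = (-7 + u)/(8 + f)
Q = 90743/144 (Q = ((-106 - 100)*((-7 - 10)/(8 - 4*6*(-1)) - 27))/9 = (-206*(-17/(8 - 24*(-1)) - 27))/9 = (-206*(-17/(8 + 24) - 27))/9 = (-206*(-17/32 - 27))/9 = (-206*(-881/32))/9 = (1/9)*(90743/16) = 90743/144 ≈ 630.16)
Q**2 = (90743/144)**2 = 8234292049/20736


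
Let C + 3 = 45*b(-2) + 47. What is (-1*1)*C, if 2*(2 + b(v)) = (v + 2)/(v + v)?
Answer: 46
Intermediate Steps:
b(v) = -2 + (2 + v)/(4*v) (b(v) = -2 + ((v + 2)/(v + v))/2 = -2 + ((2 + v)/((2*v)))/2 = -2 + ((2 + v)*(1/(2*v)))/2 = -2 + ((2 + v)/(2*v))/2 = -2 + (2 + v)/(4*v))
C = -46 (C = -3 + (45*((¼)*(2 - 7*(-2))/(-2)) + 47) = -3 + (45*((¼)*(-½)*(2 + 14)) + 47) = -3 + (45*((¼)*(-½)*16) + 47) = -3 + (45*(-2) + 47) = -3 + (-90 + 47) = -3 - 43 = -46)
(-1*1)*C = -1*1*(-46) = -1*(-46) = 46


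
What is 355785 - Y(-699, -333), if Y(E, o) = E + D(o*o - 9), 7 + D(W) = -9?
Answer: 356500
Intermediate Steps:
D(W) = -16 (D(W) = -7 - 9 = -16)
Y(E, o) = -16 + E (Y(E, o) = E - 16 = -16 + E)
355785 - Y(-699, -333) = 355785 - (-16 - 699) = 355785 - 1*(-715) = 355785 + 715 = 356500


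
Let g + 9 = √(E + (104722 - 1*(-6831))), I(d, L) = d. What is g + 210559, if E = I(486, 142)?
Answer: 210550 + √112039 ≈ 2.1088e+5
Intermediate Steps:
E = 486
g = -9 + √112039 (g = -9 + √(486 + (104722 - 1*(-6831))) = -9 + √(486 + (104722 + 6831)) = -9 + √(486 + 111553) = -9 + √112039 ≈ 325.72)
g + 210559 = (-9 + √112039) + 210559 = 210550 + √112039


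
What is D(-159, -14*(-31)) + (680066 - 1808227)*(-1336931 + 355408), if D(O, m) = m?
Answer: 1107315969637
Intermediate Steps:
D(-159, -14*(-31)) + (680066 - 1808227)*(-1336931 + 355408) = -14*(-31) + (680066 - 1808227)*(-1336931 + 355408) = 434 - 1128161*(-981523) = 434 + 1107315969203 = 1107315969637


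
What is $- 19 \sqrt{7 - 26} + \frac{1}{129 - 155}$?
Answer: $- \frac{1}{26} - 19 i \sqrt{19} \approx -0.038462 - 82.819 i$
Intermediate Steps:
$- 19 \sqrt{7 - 26} + \frac{1}{129 - 155} = - 19 \sqrt{-19} + \frac{1}{-26} = - 19 i \sqrt{19} - \frac{1}{26} = - \frac{1}{26} - 19 i \sqrt{19}$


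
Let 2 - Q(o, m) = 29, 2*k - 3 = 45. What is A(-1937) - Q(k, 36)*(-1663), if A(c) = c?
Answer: -46838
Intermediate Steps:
k = 24 (k = 3/2 + (1/2)*45 = 3/2 + 45/2 = 24)
Q(o, m) = -27 (Q(o, m) = 2 - 1*29 = 2 - 29 = -27)
A(-1937) - Q(k, 36)*(-1663) = -1937 - (-27)*(-1663) = -1937 - 1*44901 = -1937 - 44901 = -46838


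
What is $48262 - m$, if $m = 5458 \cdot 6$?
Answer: $15514$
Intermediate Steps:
$m = 32748$
$48262 - m = 48262 - 32748 = 15514$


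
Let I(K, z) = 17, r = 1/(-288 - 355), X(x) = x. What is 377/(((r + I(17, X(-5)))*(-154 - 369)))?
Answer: -242411/5716390 ≈ -0.042406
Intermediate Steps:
r = -1/643 (r = 1/(-643) = -1/643 ≈ -0.0015552)
377/(((r + I(17, X(-5)))*(-154 - 369))) = 377/(((-1/643 + 17)*(-154 - 369))) = 377/(((10930/643)*(-523))) = 377/(-5716390/643) = 377*(-643/5716390) = -242411/5716390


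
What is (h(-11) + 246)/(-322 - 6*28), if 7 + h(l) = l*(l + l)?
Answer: -481/490 ≈ -0.98163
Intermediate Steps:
h(l) = -7 + 2*l**2 (h(l) = -7 + l*(l + l) = -7 + l*(2*l) = -7 + 2*l**2)
(h(-11) + 246)/(-322 - 6*28) = ((-7 + 2*(-11)**2) + 246)/(-322 - 6*28) = ((-7 + 2*121) + 246)/(-322 - 168) = ((-7 + 242) + 246)/(-490) = (235 + 246)*(-1/490) = 481*(-1/490) = -481/490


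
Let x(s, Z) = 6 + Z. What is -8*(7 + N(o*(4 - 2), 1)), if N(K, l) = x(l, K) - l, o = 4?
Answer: -160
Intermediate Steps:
N(K, l) = 6 + K - l (N(K, l) = (6 + K) - l = 6 + K - l)
-8*(7 + N(o*(4 - 2), 1)) = -8*(7 + (6 + 4*(4 - 2) - 1*1)) = -8*(7 + (6 + 4*2 - 1)) = -8*(7 + (6 + 8 - 1)) = -8*(7 + 13) = -8*20 = -160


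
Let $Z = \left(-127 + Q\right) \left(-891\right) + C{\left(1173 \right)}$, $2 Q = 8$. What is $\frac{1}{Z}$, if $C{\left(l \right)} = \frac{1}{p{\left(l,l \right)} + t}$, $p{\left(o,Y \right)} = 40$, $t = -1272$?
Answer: $\frac{1232}{135018575} \approx 9.1247 \cdot 10^{-6}$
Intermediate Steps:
$Q = 4$ ($Q = \frac{1}{2} \cdot 8 = 4$)
$C{\left(l \right)} = - \frac{1}{1232}$ ($C{\left(l \right)} = \frac{1}{40 - 1272} = \frac{1}{-1232} = - \frac{1}{1232}$)
$Z = \frac{135018575}{1232}$ ($Z = \left(-127 + 4\right) \left(-891\right) - \frac{1}{1232} = \left(-123\right) \left(-891\right) - \frac{1}{1232} = 109593 - \frac{1}{1232} = \frac{135018575}{1232} \approx 1.0959 \cdot 10^{5}$)
$\frac{1}{Z} = \frac{1}{\frac{135018575}{1232}} = \frac{1232}{135018575}$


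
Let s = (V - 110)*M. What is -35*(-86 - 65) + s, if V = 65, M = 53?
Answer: 2900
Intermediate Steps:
s = -2385 (s = (65 - 110)*53 = -45*53 = -2385)
-35*(-86 - 65) + s = -35*(-86 - 65) - 2385 = -35*(-151) - 2385 = 5285 - 2385 = 2900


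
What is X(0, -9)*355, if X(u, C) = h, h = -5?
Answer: -1775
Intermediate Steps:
X(u, C) = -5
X(0, -9)*355 = -5*355 = -1775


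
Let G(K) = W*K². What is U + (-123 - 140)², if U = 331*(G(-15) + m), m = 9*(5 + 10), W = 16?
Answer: 1305454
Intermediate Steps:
m = 135 (m = 9*15 = 135)
G(K) = 16*K²
U = 1236285 (U = 331*(16*(-15)² + 135) = 331*(16*225 + 135) = 331*(3600 + 135) = 331*3735 = 1236285)
U + (-123 - 140)² = 1236285 + (-123 - 140)² = 1236285 + (-263)² = 1236285 + 69169 = 1305454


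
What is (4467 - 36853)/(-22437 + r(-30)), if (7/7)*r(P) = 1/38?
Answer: 1230668/852605 ≈ 1.4434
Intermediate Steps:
r(P) = 1/38
(4467 - 36853)/(-22437 + r(-30)) = (4467 - 36853)/(-22437 + 1/38) = -32386/(-852605/38) = -32386*(-38/852605) = 1230668/852605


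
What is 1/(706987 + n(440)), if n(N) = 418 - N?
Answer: 1/706965 ≈ 1.4145e-6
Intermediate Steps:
1/(706987 + n(440)) = 1/(706987 + (418 - 1*440)) = 1/(706987 + (418 - 440)) = 1/(706987 - 22) = 1/706965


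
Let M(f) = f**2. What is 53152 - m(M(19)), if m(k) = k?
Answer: 52791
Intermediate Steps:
53152 - m(M(19)) = 53152 - 1*19**2 = 53152 - 1*361 = 53152 - 361 = 52791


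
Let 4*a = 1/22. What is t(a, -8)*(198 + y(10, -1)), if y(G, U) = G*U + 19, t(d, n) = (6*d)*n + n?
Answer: -19458/11 ≈ -1768.9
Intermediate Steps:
a = 1/88 (a = (¼)/22 = (¼)*(1/22) = 1/88 ≈ 0.011364)
t(d, n) = n + 6*d*n (t(d, n) = 6*d*n + n = n + 6*d*n)
y(G, U) = 19 + G*U
t(a, -8)*(198 + y(10, -1)) = (-8*(1 + 6*(1/88)))*(198 + (19 + 10*(-1))) = (-8*(1 + 3/44))*(198 + (19 - 10)) = (-8*47/44)*(198 + 9) = -94/11*207 = -19458/11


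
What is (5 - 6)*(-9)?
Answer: 9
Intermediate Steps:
(5 - 6)*(-9) = -1*(-9) = 9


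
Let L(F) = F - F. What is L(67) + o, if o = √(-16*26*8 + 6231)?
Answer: √2903 ≈ 53.880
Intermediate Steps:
o = √2903 (o = √(-416*8 + 6231) = √(-3328 + 6231) = √2903 ≈ 53.880)
L(F) = 0
L(67) + o = 0 + √2903 = √2903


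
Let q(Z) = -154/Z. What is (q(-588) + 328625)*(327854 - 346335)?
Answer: -255079585541/42 ≈ -6.0733e+9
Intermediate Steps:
(q(-588) + 328625)*(327854 - 346335) = (-154/(-588) + 328625)*(327854 - 346335) = (-154*(-1/588) + 328625)*(-18481) = (11/42 + 328625)*(-18481) = (13802261/42)*(-18481) = -255079585541/42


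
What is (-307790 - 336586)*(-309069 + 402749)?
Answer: -60365143680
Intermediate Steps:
(-307790 - 336586)*(-309069 + 402749) = -644376*93680 = -60365143680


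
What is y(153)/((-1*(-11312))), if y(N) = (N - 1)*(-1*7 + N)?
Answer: 1387/707 ≈ 1.9618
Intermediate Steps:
y(N) = (-1 + N)*(-7 + N)
y(153)/((-1*(-11312))) = (7 + 153² - 8*153)/((-1*(-11312))) = (7 + 23409 - 1224)/11312 = 22192*(1/11312) = 1387/707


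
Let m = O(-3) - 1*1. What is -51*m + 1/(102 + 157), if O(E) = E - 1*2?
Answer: 79255/259 ≈ 306.00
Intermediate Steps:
O(E) = -2 + E (O(E) = E - 2 = -2 + E)
m = -6 (m = (-2 - 3) - 1*1 = -5 - 1 = -6)
-51*m + 1/(102 + 157) = -51*(-6) + 1/(102 + 157) = 306 + 1/259 = 79255/259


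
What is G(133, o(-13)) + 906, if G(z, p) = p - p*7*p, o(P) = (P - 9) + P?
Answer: -7704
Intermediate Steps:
o(P) = -9 + 2*P (o(P) = (-9 + P) + P = -9 + 2*P)
G(z, p) = p - 7*p² (G(z, p) = p - 7*p*p = p - 7*p²)
G(133, o(-13)) + 906 = (-9 + 2*(-13))*(1 - 7*(-9 + 2*(-13))) + 906 = (-9 - 26)*(1 - 7*(-9 - 26)) + 906 = -35*(1 - 7*(-35)) + 906 = -35*(1 + 245) + 906 = -35*246 + 906 = -8610 + 906 = -7704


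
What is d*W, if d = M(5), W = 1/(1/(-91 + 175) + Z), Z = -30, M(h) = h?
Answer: -420/2519 ≈ -0.16673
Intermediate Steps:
W = -84/2519 (W = 1/(1/(-91 + 175) - 30) = 1/(1/84 - 30) = 1/(-2519/84) = -84/2519 ≈ -0.033347)
d = 5
d*W = 5*(-84/2519) = -420/2519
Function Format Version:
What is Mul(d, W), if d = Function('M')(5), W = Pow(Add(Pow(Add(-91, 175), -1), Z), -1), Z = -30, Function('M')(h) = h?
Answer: Rational(-420, 2519) ≈ -0.16673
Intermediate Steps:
W = Rational(-84, 2519) (W = Pow(Add(Pow(Add(-91, 175), -1), -30), -1) = Pow(Add(Pow(84, -1), -30), -1) = Pow(Add(Rational(1, 84), -30), -1) = Pow(Rational(-2519, 84), -1) = Rational(-84, 2519) ≈ -0.033347)
d = 5
Mul(d, W) = Mul(5, Rational(-84, 2519)) = Rational(-420, 2519)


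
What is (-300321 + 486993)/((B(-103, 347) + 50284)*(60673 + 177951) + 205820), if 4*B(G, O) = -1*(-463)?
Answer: 46668/3006698941 ≈ 1.5521e-5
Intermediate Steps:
B(G, O) = 463/4 (B(G, O) = (-1*(-463))/4 = (¼)*463 = 463/4)
(-300321 + 486993)/((B(-103, 347) + 50284)*(60673 + 177951) + 205820) = (-300321 + 486993)/((463/4 + 50284)*(60673 + 177951) + 205820) = 186672/((201599/4)*238624 + 205820) = 186672/(12026589944 + 205820) = 186672/12026795764 = 186672*(1/12026795764) = 46668/3006698941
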